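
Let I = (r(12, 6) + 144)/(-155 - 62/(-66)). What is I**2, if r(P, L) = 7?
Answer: 24830289/25847056 ≈ 0.96066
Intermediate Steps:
I = -4983/5084 (I = (7 + 144)/(-155 - 62/(-66)) = 151/(-155 - 62*(-1/66)) = 151/(-155 + 31/33) = 151/(-5084/33) = 151*(-33/5084) = -4983/5084 ≈ -0.98013)
I**2 = (-4983/5084)**2 = 24830289/25847056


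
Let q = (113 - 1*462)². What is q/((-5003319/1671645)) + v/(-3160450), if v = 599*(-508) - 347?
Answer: -214497160855597803/5270913177850 ≈ -40695.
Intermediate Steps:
q = 121801 (q = (113 - 462)² = (-349)² = 121801)
v = -304639 (v = -304292 - 347 = -304639)
q/((-5003319/1671645)) + v/(-3160450) = 121801/((-5003319/1671645)) - 304639/(-3160450) = 121801/((-5003319*1/1671645)) - 304639*(-1/3160450) = 121801/(-1667773/557215) + 304639/3160450 = 121801*(-557215/1667773) + 304639/3160450 = -67869344215/1667773 + 304639/3160450 = -214497160855597803/5270913177850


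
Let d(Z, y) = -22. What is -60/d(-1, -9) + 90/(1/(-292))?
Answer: -289050/11 ≈ -26277.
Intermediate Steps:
-60/d(-1, -9) + 90/(1/(-292)) = -60/(-22) + 90/(1/(-292)) = -60*(-1/22) + 90/(-1/292) = 30/11 + 90*(-292) = 30/11 - 26280 = -289050/11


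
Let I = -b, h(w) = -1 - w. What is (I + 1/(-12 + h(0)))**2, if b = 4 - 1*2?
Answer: 729/169 ≈ 4.3136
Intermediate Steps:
b = 2 (b = 4 - 2 = 2)
I = -2 (I = -1*2 = -2)
(I + 1/(-12 + h(0)))**2 = (-2 + 1/(-12 + (-1 - 1*0)))**2 = (-2 + 1/(-12 + (-1 + 0)))**2 = (-2 + 1/(-12 - 1))**2 = (-2 + 1/(-13))**2 = (-2 - 1/13)**2 = (-27/13)**2 = 729/169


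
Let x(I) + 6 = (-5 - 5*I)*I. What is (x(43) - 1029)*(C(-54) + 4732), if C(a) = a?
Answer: -49095610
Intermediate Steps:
x(I) = -6 + I*(-5 - 5*I) (x(I) = -6 + (-5 - 5*I)*I = -6 + I*(-5 - 5*I))
(x(43) - 1029)*(C(-54) + 4732) = ((-6 - 5*43 - 5*43**2) - 1029)*(-54 + 4732) = ((-6 - 215 - 5*1849) - 1029)*4678 = ((-6 - 215 - 9245) - 1029)*4678 = (-9466 - 1029)*4678 = -10495*4678 = -49095610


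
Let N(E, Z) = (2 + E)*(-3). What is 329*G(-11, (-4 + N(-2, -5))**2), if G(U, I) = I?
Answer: 5264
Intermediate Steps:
N(E, Z) = -6 - 3*E
329*G(-11, (-4 + N(-2, -5))**2) = 329*(-4 + (-6 - 3*(-2)))**2 = 329*(-4 + (-6 + 6))**2 = 329*(-4 + 0)**2 = 329*(-4)**2 = 329*16 = 5264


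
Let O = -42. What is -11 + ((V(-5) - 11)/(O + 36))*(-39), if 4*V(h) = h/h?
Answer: -647/8 ≈ -80.875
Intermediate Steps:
V(h) = 1/4 (V(h) = (h/h)/4 = (1/4)*1 = 1/4)
-11 + ((V(-5) - 11)/(O + 36))*(-39) = -11 + ((1/4 - 11)/(-42 + 36))*(-39) = -11 - 43/4/(-6)*(-39) = -11 - 43/4*(-1/6)*(-39) = -11 + (43/24)*(-39) = -11 - 559/8 = -647/8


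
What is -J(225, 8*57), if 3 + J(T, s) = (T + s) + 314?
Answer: -992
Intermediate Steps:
J(T, s) = 311 + T + s (J(T, s) = -3 + ((T + s) + 314) = -3 + (314 + T + s) = 311 + T + s)
-J(225, 8*57) = -(311 + 225 + 8*57) = -(311 + 225 + 456) = -1*992 = -992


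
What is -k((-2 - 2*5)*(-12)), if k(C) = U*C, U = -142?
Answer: 20448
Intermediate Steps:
k(C) = -142*C
-k((-2 - 2*5)*(-12)) = -(-142)*(-2 - 2*5)*(-12) = -(-142)*(-2 - 10)*(-12) = -(-142)*(-12*(-12)) = -(-142)*144 = -1*(-20448) = 20448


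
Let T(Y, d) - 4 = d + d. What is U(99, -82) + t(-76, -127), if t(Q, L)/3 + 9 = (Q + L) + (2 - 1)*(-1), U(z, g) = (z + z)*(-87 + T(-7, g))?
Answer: -49545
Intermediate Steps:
T(Y, d) = 4 + 2*d (T(Y, d) = 4 + (d + d) = 4 + 2*d)
U(z, g) = 2*z*(-83 + 2*g) (U(z, g) = (z + z)*(-87 + (4 + 2*g)) = (2*z)*(-83 + 2*g) = 2*z*(-83 + 2*g))
t(Q, L) = -30 + 3*L + 3*Q (t(Q, L) = -27 + 3*((Q + L) + (2 - 1)*(-1)) = -27 + 3*((L + Q) + 1*(-1)) = -27 + 3*((L + Q) - 1) = -27 + 3*(-1 + L + Q) = -27 + (-3 + 3*L + 3*Q) = -30 + 3*L + 3*Q)
U(99, -82) + t(-76, -127) = 2*99*(-83 + 2*(-82)) + (-30 + 3*(-127) + 3*(-76)) = 2*99*(-83 - 164) + (-30 - 381 - 228) = 2*99*(-247) - 639 = -48906 - 639 = -49545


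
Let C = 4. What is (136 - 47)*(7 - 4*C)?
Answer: -801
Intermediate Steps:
(136 - 47)*(7 - 4*C) = (136 - 47)*(7 - 4*4) = 89*(7 - 16) = 89*(-9) = -801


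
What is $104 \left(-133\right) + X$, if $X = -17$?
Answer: $-13849$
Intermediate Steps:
$104 \left(-133\right) + X = 104 \left(-133\right) - 17 = -13832 - 17 = -13849$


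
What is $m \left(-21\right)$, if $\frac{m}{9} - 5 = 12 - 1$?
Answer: $-3024$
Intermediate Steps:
$m = 144$ ($m = 45 + 9 \left(12 - 1\right) = 45 + 9 \cdot 11 = 45 + 99 = 144$)
$m \left(-21\right) = 144 \left(-21\right) = -3024$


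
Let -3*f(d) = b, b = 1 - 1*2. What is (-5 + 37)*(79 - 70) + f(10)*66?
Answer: 310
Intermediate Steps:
b = -1 (b = 1 - 2 = -1)
f(d) = 1/3 (f(d) = -1/3*(-1) = 1/3)
(-5 + 37)*(79 - 70) + f(10)*66 = (-5 + 37)*(79 - 70) + (1/3)*66 = 32*9 + 22 = 288 + 22 = 310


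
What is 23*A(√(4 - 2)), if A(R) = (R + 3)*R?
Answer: 46 + 69*√2 ≈ 143.58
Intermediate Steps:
A(R) = R*(3 + R) (A(R) = (3 + R)*R = R*(3 + R))
23*A(√(4 - 2)) = 23*(√(4 - 2)*(3 + √(4 - 2))) = 23*(√2*(3 + √2)) = 23*√2*(3 + √2)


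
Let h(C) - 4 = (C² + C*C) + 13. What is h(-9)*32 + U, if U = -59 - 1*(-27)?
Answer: 5696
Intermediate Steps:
U = -32 (U = -59 + 27 = -32)
h(C) = 17 + 2*C² (h(C) = 4 + ((C² + C*C) + 13) = 4 + ((C² + C²) + 13) = 4 + (2*C² + 13) = 4 + (13 + 2*C²) = 17 + 2*C²)
h(-9)*32 + U = (17 + 2*(-9)²)*32 - 32 = (17 + 2*81)*32 - 32 = (17 + 162)*32 - 32 = 179*32 - 32 = 5728 - 32 = 5696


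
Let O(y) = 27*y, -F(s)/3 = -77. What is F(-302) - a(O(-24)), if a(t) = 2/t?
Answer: 74845/324 ≈ 231.00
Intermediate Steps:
F(s) = 231 (F(s) = -3*(-77) = 231)
F(-302) - a(O(-24)) = 231 - 2/(27*(-24)) = 231 - 2/(-648) = 231 - 2*(-1)/648 = 231 - 1*(-1/324) = 231 + 1/324 = 74845/324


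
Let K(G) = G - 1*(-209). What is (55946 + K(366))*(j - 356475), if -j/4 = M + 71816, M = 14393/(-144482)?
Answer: -2628470688411073/72241 ≈ -3.6385e+10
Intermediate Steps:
K(G) = 209 + G (K(G) = G + 209 = 209 + G)
M = -14393/144482 (M = 14393*(-1/144482) = -14393/144482 ≈ -0.099618)
j = -20752209838/72241 (j = -4*(-14393/144482 + 71816) = -4*10376104919/144482 = -20752209838/72241 ≈ -2.8726e+5)
(55946 + K(366))*(j - 356475) = (55946 + (209 + 366))*(-20752209838/72241 - 356475) = (55946 + 575)*(-46504320313/72241) = 56521*(-46504320313/72241) = -2628470688411073/72241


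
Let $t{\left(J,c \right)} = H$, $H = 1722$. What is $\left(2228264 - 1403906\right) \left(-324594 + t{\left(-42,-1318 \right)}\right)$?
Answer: $-266162116176$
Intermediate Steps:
$t{\left(J,c \right)} = 1722$
$\left(2228264 - 1403906\right) \left(-324594 + t{\left(-42,-1318 \right)}\right) = \left(2228264 - 1403906\right) \left(-324594 + 1722\right) = 824358 \left(-322872\right) = -266162116176$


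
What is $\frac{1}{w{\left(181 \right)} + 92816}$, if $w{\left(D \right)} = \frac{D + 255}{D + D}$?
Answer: $\frac{181}{16799914} \approx 1.0774 \cdot 10^{-5}$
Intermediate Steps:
$w{\left(D \right)} = \frac{255 + D}{2 D}$
$\frac{1}{w{\left(181 \right)} + 92816} = \frac{1}{\frac{255 + 181}{2 \cdot 181} + 92816} = \frac{1}{\frac{1}{2} \cdot \frac{1}{181} \cdot 436 + 92816} = \frac{1}{\frac{218}{181} + 92816} = \frac{1}{\frac{16799914}{181}} = \frac{181}{16799914}$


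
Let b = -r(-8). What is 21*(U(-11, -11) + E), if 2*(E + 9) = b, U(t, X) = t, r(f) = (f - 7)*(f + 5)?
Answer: -1785/2 ≈ -892.50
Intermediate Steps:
r(f) = (-7 + f)*(5 + f)
b = -45 (b = -(-35 + (-8)**2 - 2*(-8)) = -(-35 + 64 + 16) = -1*45 = -45)
E = -63/2 (E = -9 + (1/2)*(-45) = -9 - 45/2 = -63/2 ≈ -31.500)
21*(U(-11, -11) + E) = 21*(-11 - 63/2) = 21*(-85/2) = -1785/2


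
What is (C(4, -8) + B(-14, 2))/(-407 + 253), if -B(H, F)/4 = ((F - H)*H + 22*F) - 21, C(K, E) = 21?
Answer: -75/14 ≈ -5.3571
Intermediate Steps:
B(H, F) = 84 - 88*F - 4*H*(F - H) (B(H, F) = -4*(((F - H)*H + 22*F) - 21) = -4*((H*(F - H) + 22*F) - 21) = -4*((22*F + H*(F - H)) - 21) = -4*(-21 + 22*F + H*(F - H)) = 84 - 88*F - 4*H*(F - H))
(C(4, -8) + B(-14, 2))/(-407 + 253) = (21 + (84 - 88*2 + 4*(-14)**2 - 4*2*(-14)))/(-407 + 253) = (21 + (84 - 176 + 4*196 + 112))/(-154) = (21 + (84 - 176 + 784 + 112))*(-1/154) = (21 + 804)*(-1/154) = 825*(-1/154) = -75/14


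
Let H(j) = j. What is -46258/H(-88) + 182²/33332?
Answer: 14853717/28204 ≈ 526.65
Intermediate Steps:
-46258/H(-88) + 182²/33332 = -46258/(-88) + 182²/33332 = -46258*(-1/88) + 33124*(1/33332) = 23129/44 + 637/641 = 14853717/28204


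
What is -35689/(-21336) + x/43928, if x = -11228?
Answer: 166023223/117155976 ≈ 1.4171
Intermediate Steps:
-35689/(-21336) + x/43928 = -35689/(-21336) - 11228/43928 = -35689*(-1/21336) - 11228*1/43928 = 35689/21336 - 2807/10982 = 166023223/117155976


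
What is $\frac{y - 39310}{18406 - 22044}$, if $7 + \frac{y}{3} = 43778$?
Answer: $- \frac{92003}{3638} \approx -25.289$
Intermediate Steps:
$y = 131313$ ($y = -21 + 3 \cdot 43778 = -21 + 131334 = 131313$)
$\frac{y - 39310}{18406 - 22044} = \frac{131313 - 39310}{18406 - 22044} = \frac{92003}{-3638} = 92003 \left(- \frac{1}{3638}\right) = - \frac{92003}{3638}$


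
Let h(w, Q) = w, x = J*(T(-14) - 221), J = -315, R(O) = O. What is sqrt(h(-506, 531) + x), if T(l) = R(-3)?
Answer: sqrt(70054) ≈ 264.68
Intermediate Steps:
T(l) = -3
x = 70560 (x = -315*(-3 - 221) = -315*(-224) = 70560)
sqrt(h(-506, 531) + x) = sqrt(-506 + 70560) = sqrt(70054)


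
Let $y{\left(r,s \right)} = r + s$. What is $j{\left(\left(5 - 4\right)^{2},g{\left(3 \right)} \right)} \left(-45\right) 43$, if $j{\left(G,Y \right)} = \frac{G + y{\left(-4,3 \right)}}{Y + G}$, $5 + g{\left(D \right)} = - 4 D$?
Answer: $0$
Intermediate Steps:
$g{\left(D \right)} = -5 - 4 D$
$j{\left(G,Y \right)} = \frac{-1 + G}{G + Y}$ ($j{\left(G,Y \right)} = \frac{G + \left(-4 + 3\right)}{Y + G} = \frac{G - 1}{G + Y} = \frac{-1 + G}{G + Y}$)
$j{\left(\left(5 - 4\right)^{2},g{\left(3 \right)} \right)} \left(-45\right) 43 = \frac{-1 + \left(5 - 4\right)^{2}}{\left(5 - 4\right)^{2} - 17} \left(-45\right) 43 = \frac{-1 + 1^{2}}{1^{2} - 17} \left(-45\right) 43 = \frac{-1 + 1}{1 - 17} \left(-45\right) 43 = \frac{1}{-16} \cdot 0 \left(-45\right) 43 = \left(- \frac{1}{16}\right) 0 \left(-45\right) 43 = 0 \left(-45\right) 43 = 0 \cdot 43 = 0$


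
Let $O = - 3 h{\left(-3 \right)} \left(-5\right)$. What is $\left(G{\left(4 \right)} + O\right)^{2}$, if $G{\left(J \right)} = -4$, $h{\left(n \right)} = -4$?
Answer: $4096$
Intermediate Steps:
$O = -60$ ($O = \left(-3\right) \left(-4\right) \left(-5\right) = 12 \left(-5\right) = -60$)
$\left(G{\left(4 \right)} + O\right)^{2} = \left(-4 - 60\right)^{2} = \left(-64\right)^{2} = 4096$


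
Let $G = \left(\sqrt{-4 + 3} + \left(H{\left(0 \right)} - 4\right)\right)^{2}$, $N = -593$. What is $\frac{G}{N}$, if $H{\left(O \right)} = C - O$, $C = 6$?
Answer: $- \frac{\left(2 + i\right)^{2}}{593} \approx -0.005059 - 0.0067454 i$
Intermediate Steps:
$H{\left(O \right)} = 6 - O$
$G = \left(2 + i\right)^{2}$ ($G = \left(\sqrt{-4 + 3} + \left(\left(6 - 0\right) - 4\right)\right)^{2} = \left(\sqrt{-1} + \left(\left(6 + 0\right) - 4\right)\right)^{2} = \left(i + \left(6 - 4\right)\right)^{2} = \left(i + 2\right)^{2} = \left(2 + i\right)^{2} \approx 3.0 + 4.0 i$)
$\frac{G}{N} = \frac{\left(2 + i\right)^{2}}{-593} = \left(2 + i\right)^{2} \left(- \frac{1}{593}\right) = - \frac{\left(2 + i\right)^{2}}{593}$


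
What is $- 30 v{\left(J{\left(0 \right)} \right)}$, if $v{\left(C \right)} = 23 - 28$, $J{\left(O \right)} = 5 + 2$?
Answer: $150$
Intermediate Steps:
$J{\left(O \right)} = 7$
$v{\left(C \right)} = -5$
$- 30 v{\left(J{\left(0 \right)} \right)} = \left(-30\right) \left(-5\right) = 150$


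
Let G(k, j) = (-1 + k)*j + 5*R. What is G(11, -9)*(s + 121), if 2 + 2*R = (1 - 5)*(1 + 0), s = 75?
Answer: -20580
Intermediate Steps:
R = -3 (R = -1 + ((1 - 5)*(1 + 0))/2 = -1 + (-4*1)/2 = -1 + (1/2)*(-4) = -1 - 2 = -3)
G(k, j) = -15 + j*(-1 + k) (G(k, j) = (-1 + k)*j + 5*(-3) = j*(-1 + k) - 15 = -15 + j*(-1 + k))
G(11, -9)*(s + 121) = (-15 - 1*(-9) - 9*11)*(75 + 121) = (-15 + 9 - 99)*196 = -105*196 = -20580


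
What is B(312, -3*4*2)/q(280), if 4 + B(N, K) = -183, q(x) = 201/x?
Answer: -52360/201 ≈ -260.50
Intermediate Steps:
B(N, K) = -187 (B(N, K) = -4 - 183 = -187)
B(312, -3*4*2)/q(280) = -187/(201/280) = -187/(201*(1/280)) = -187/201/280 = -187*280/201 = -52360/201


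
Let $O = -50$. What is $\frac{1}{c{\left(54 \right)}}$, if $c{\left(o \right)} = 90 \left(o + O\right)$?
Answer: $\frac{1}{360} \approx 0.0027778$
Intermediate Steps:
$c{\left(o \right)} = -4500 + 90 o$ ($c{\left(o \right)} = 90 \left(o - 50\right) = 90 \left(-50 + o\right) = -4500 + 90 o$)
$\frac{1}{c{\left(54 \right)}} = \frac{1}{-4500 + 90 \cdot 54} = \frac{1}{-4500 + 4860} = \frac{1}{360}$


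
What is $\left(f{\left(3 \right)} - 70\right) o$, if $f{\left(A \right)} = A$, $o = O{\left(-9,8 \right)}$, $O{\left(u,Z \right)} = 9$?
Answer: $-603$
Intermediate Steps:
$o = 9$
$\left(f{\left(3 \right)} - 70\right) o = \left(3 - 70\right) 9 = \left(-67\right) 9 = -603$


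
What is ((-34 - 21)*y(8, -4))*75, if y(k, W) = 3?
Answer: -12375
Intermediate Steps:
((-34 - 21)*y(8, -4))*75 = ((-34 - 21)*3)*75 = -55*3*75 = -165*75 = -12375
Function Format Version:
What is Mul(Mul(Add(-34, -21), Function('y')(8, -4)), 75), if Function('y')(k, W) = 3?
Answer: -12375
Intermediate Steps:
Mul(Mul(Add(-34, -21), Function('y')(8, -4)), 75) = Mul(Mul(Add(-34, -21), 3), 75) = Mul(Mul(-55, 3), 75) = Mul(-165, 75) = -12375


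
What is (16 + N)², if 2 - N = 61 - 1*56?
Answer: 169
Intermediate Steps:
N = -3 (N = 2 - (61 - 1*56) = 2 - (61 - 56) = 2 - 1*5 = 2 - 5 = -3)
(16 + N)² = (16 - 3)² = 13² = 169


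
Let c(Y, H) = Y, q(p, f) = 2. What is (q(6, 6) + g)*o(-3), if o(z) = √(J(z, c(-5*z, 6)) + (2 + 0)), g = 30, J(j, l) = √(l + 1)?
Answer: 32*√6 ≈ 78.384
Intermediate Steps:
J(j, l) = √(1 + l)
o(z) = √(2 + √(1 - 5*z)) (o(z) = √(√(1 - 5*z) + (2 + 0)) = √(√(1 - 5*z) + 2) = √(2 + √(1 - 5*z)))
(q(6, 6) + g)*o(-3) = (2 + 30)*√(2 + √(1 - 5*(-3))) = 32*√(2 + √(1 + 15)) = 32*√(2 + √16) = 32*√(2 + 4) = 32*√6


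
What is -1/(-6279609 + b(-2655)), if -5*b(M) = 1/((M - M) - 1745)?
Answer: 8725/54789588524 ≈ 1.5925e-7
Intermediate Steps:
b(M) = 1/8725 (b(M) = -1/(5*((M - M) - 1745)) = -1/(5*(0 - 1745)) = -⅕/(-1745) = -⅕*(-1/1745) = 1/8725)
-1/(-6279609 + b(-2655)) = -1/(-6279609 + 1/8725) = -1/(-54789588524/8725) = -1*(-8725/54789588524) = 8725/54789588524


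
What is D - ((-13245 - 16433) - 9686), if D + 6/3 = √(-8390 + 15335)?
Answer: 39362 + √6945 ≈ 39445.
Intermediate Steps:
D = -2 + √6945 (D = -2 + √(-8390 + 15335) = -2 + √6945 ≈ 81.337)
D - ((-13245 - 16433) - 9686) = (-2 + √6945) - ((-13245 - 16433) - 9686) = (-2 + √6945) - (-29678 - 9686) = (-2 + √6945) - 1*(-39364) = (-2 + √6945) + 39364 = 39362 + √6945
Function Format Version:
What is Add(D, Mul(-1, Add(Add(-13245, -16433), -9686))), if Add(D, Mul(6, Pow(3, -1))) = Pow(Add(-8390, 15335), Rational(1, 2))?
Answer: Add(39362, Pow(6945, Rational(1, 2))) ≈ 39445.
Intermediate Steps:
D = Add(-2, Pow(6945, Rational(1, 2))) (D = Add(-2, Pow(Add(-8390, 15335), Rational(1, 2))) = Add(-2, Pow(6945, Rational(1, 2))) ≈ 81.337)
Add(D, Mul(-1, Add(Add(-13245, -16433), -9686))) = Add(Add(-2, Pow(6945, Rational(1, 2))), Mul(-1, Add(Add(-13245, -16433), -9686))) = Add(Add(-2, Pow(6945, Rational(1, 2))), Mul(-1, Add(-29678, -9686))) = Add(Add(-2, Pow(6945, Rational(1, 2))), Mul(-1, -39364)) = Add(Add(-2, Pow(6945, Rational(1, 2))), 39364) = Add(39362, Pow(6945, Rational(1, 2)))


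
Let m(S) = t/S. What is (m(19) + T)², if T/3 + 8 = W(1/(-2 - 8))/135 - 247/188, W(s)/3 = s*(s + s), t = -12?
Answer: 1464733660441921/1794260250000 ≈ 816.34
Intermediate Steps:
m(S) = -12/S
W(s) = 6*s² (W(s) = 3*(s*(s + s)) = 3*(s*(2*s)) = 3*(2*s²) = 6*s²)
T = -1969781/70500 (T = -24 + 3*((6*(1/(-2 - 8))²)/135 - 247/188) = -24 + 3*((6*(1/(-10))²)*(1/135) - 247*1/188) = -24 + 3*((6*(-⅒)²)*(1/135) - 247/188) = -24 + 3*((6*(1/100))*(1/135) - 247/188) = -24 + 3*((3/50)*(1/135) - 247/188) = -24 + 3*(1/2250 - 247/188) = -24 + 3*(-277781/211500) = -24 - 277781/70500 = -1969781/70500 ≈ -27.940)
(m(19) + T)² = (-12/19 - 1969781/70500)² = (-38271839/1339500)² = 1464733660441921/1794260250000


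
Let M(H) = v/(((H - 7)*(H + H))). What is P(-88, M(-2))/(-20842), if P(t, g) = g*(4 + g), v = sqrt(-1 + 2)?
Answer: -145/27011232 ≈ -5.3681e-6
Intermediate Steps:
v = 1 (v = sqrt(1) = 1)
M(H) = 1/(2*H*(-7 + H)) (M(H) = 1/((H - 7)*(H + H)) = 1/((-7 + H)*(2*H)) = 1/(2*H*(-7 + H)))
P(-88, M(-2))/(-20842) = (((1/2)/(-2*(-7 - 2)))*(4 + (1/2)/(-2*(-7 - 2))))/(-20842) = (((1/2)*(-1/2)/(-9))*(4 + (1/2)*(-1/2)/(-9)))*(-1/20842) = (((1/2)*(-1/2)*(-1/9))*(4 + (1/2)*(-1/2)*(-1/9)))*(-1/20842) = ((4 + 1/36)/36)*(-1/20842) = ((1/36)*(145/36))*(-1/20842) = (145/1296)*(-1/20842) = -145/27011232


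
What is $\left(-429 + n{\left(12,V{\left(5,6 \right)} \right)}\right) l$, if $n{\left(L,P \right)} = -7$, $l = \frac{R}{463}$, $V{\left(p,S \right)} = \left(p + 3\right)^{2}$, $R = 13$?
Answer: $- \frac{5668}{463} \approx -12.242$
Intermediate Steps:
$V{\left(p,S \right)} = \left(3 + p\right)^{2}$
$l = \frac{13}{463} \approx 0.028078$
$\left(-429 + n{\left(12,V{\left(5,6 \right)} \right)}\right) l = \left(-429 - 7\right) \frac{13}{463} = \left(-436\right) \frac{13}{463} = - \frac{5668}{463}$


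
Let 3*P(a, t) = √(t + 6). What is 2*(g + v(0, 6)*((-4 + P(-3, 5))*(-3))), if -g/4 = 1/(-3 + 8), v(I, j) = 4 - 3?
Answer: 112/5 - 2*√11 ≈ 15.767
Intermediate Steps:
v(I, j) = 1
P(a, t) = √(6 + t)/3 (P(a, t) = √(t + 6)/3 = √(6 + t)/3)
g = -⅘ (g = -4/(-3 + 8) = -4/5 = -4*⅕ = -⅘ ≈ -0.80000)
2*(g + v(0, 6)*((-4 + P(-3, 5))*(-3))) = 2*(-⅘ + 1*((-4 + √(6 + 5)/3)*(-3))) = 2*(-⅘ + 1*((-4 + √11/3)*(-3))) = 2*(-⅘ + 1*(12 - √11)) = 2*(-⅘ + (12 - √11)) = 2*(56/5 - √11) = 112/5 - 2*√11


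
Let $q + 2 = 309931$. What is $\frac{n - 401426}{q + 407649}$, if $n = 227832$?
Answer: $- \frac{86797}{358789} \approx -0.24192$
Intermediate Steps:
$q = 309929$ ($q = -2 + 309931 = 309929$)
$\frac{n - 401426}{q + 407649} = \frac{227832 - 401426}{309929 + 407649} = - \frac{173594}{717578} = \left(-173594\right) \frac{1}{717578} = - \frac{86797}{358789}$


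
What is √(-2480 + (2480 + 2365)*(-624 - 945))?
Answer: I*√7604285 ≈ 2757.6*I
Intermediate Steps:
√(-2480 + (2480 + 2365)*(-624 - 945)) = √(-2480 + 4845*(-1569)) = √(-2480 - 7601805) = √(-7604285) = I*√7604285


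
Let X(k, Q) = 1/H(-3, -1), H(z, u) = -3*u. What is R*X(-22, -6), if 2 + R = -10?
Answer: -4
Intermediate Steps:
X(k, Q) = ⅓ (X(k, Q) = 1/(-3*(-1)) = 1/3 = ⅓)
R = -12 (R = -2 - 10 = -12)
R*X(-22, -6) = -12*⅓ = -4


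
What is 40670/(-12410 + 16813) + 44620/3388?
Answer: 11937565/532763 ≈ 22.407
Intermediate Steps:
40670/(-12410 + 16813) + 44620/3388 = 40670/4403 + 44620*(1/3388) = 40670*(1/4403) + 11155/847 = 5810/629 + 11155/847 = 11937565/532763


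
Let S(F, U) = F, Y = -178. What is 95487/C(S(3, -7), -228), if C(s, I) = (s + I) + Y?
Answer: -95487/403 ≈ -236.94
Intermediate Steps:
C(s, I) = -178 + I + s (C(s, I) = (s + I) - 178 = (I + s) - 178 = -178 + I + s)
95487/C(S(3, -7), -228) = 95487/(-178 - 228 + 3) = 95487/(-403) = 95487*(-1/403) = -95487/403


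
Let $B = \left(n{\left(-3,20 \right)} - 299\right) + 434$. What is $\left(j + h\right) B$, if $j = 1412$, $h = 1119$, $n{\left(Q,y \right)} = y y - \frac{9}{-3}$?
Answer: $1361678$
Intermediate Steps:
$n{\left(Q,y \right)} = 3 + y^{2}$ ($n{\left(Q,y \right)} = y^{2} - -3 = y^{2} + 3 = 3 + y^{2}$)
$B = 538$ ($B = \left(\left(3 + 20^{2}\right) - 299\right) + 434 = \left(\left(3 + 400\right) - 299\right) + 434 = \left(403 - 299\right) + 434 = 104 + 434 = 538$)
$\left(j + h\right) B = \left(1412 + 1119\right) 538 = 2531 \cdot 538 = 1361678$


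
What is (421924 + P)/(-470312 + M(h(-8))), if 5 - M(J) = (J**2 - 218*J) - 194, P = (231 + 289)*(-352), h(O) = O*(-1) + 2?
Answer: -79628/156011 ≈ -0.51040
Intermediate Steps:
h(O) = 2 - O (h(O) = -O + 2 = 2 - O)
P = -183040 (P = 520*(-352) = -183040)
M(J) = 199 - J**2 + 218*J (M(J) = 5 - ((J**2 - 218*J) - 194) = 5 - (-194 + J**2 - 218*J) = 5 + (194 - J**2 + 218*J) = 199 - J**2 + 218*J)
(421924 + P)/(-470312 + M(h(-8))) = (421924 - 183040)/(-470312 + (199 - (2 - 1*(-8))**2 + 218*(2 - 1*(-8)))) = 238884/(-470312 + (199 - (2 + 8)**2 + 218*(2 + 8))) = 238884/(-470312 + (199 - 1*10**2 + 218*10)) = 238884/(-470312 + (199 - 1*100 + 2180)) = 238884/(-470312 + (199 - 100 + 2180)) = 238884/(-470312 + 2279) = 238884/(-468033) = 238884*(-1/468033) = -79628/156011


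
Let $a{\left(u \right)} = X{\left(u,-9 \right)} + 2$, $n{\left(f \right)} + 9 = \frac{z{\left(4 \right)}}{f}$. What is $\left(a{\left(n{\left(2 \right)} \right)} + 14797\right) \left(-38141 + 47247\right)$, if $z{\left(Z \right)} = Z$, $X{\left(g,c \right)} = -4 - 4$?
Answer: $134686846$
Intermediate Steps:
$X{\left(g,c \right)} = -8$ ($X{\left(g,c \right)} = -4 - 4 = -8$)
$n{\left(f \right)} = -9 + \frac{4}{f}$
$a{\left(u \right)} = -6$ ($a{\left(u \right)} = -8 + 2 = -6$)
$\left(a{\left(n{\left(2 \right)} \right)} + 14797\right) \left(-38141 + 47247\right) = \left(-6 + 14797\right) \left(-38141 + 47247\right) = 14791 \cdot 9106 = 134686846$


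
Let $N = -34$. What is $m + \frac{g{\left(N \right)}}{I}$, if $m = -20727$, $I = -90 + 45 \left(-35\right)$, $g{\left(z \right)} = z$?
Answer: $- \frac{34510421}{1665} \approx -20727.0$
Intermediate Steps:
$I = -1665$ ($I = -90 - 1575 = -1665$)
$m + \frac{g{\left(N \right)}}{I} = -20727 - \frac{34}{-1665} = -20727 - - \frac{34}{1665} = -20727 + \frac{34}{1665} = - \frac{34510421}{1665}$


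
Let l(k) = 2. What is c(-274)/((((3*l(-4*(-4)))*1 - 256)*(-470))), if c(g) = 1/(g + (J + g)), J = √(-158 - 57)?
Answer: -137/8827745625 - I*√215/35310982500 ≈ -1.5519e-8 - 4.1525e-10*I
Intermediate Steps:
J = I*√215 (J = √(-215) = I*√215 ≈ 14.663*I)
c(g) = 1/(2*g + I*√215) (c(g) = 1/(g + (I*√215 + g)) = 1/(g + (g + I*√215)) = 1/(2*g + I*√215))
c(-274)/((((3*l(-4*(-4)))*1 - 256)*(-470))) = 1/((2*(-274) + I*√215)*((((3*2)*1 - 256)*(-470)))) = 1/((-548 + I*√215)*(((6*1 - 256)*(-470)))) = 1/((-548 + I*√215)*(((6 - 256)*(-470)))) = 1/((-548 + I*√215)*((-250*(-470)))) = 1/(-548 + I*√215*117500) = (1/117500)/(-548 + I*√215) = 1/(117500*(-548 + I*√215))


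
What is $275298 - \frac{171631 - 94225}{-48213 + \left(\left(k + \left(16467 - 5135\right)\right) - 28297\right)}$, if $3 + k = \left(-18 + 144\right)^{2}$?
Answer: $\frac{238134128}{865} \approx 2.753 \cdot 10^{5}$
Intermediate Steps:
$k = 15873$ ($k = -3 + \left(-18 + 144\right)^{2} = -3 + 126^{2} = -3 + 15876 = 15873$)
$275298 - \frac{171631 - 94225}{-48213 + \left(\left(k + \left(16467 - 5135\right)\right) - 28297\right)} = 275298 - \frac{171631 - 94225}{-48213 + \left(\left(15873 + \left(16467 - 5135\right)\right) - 28297\right)} = 275298 - \frac{77406}{-48213 + \left(\left(15873 + 11332\right) - 28297\right)} = 275298 - \frac{77406}{-48213 + \left(27205 - 28297\right)} = 275298 - \frac{77406}{-48213 - 1092} = 275298 - \frac{77406}{-49305} = 275298 - 77406 \left(- \frac{1}{49305}\right) = 275298 - - \frac{1358}{865} = 275298 + \frac{1358}{865} = \frac{238134128}{865}$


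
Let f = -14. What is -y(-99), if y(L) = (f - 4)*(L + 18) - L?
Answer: -1557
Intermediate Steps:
y(L) = -324 - 19*L (y(L) = (-14 - 4)*(L + 18) - L = -18*(18 + L) - L = (-324 - 18*L) - L = -324 - 19*L)
-y(-99) = -(-324 - 19*(-99)) = -(-324 + 1881) = -1*1557 = -1557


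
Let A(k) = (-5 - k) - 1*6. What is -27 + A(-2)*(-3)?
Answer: 0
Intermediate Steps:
A(k) = -11 - k (A(k) = (-5 - k) - 6 = -11 - k)
-27 + A(-2)*(-3) = -27 + (-11 - 1*(-2))*(-3) = -27 + (-11 + 2)*(-3) = -27 - 9*(-3) = -27 + 27 = 0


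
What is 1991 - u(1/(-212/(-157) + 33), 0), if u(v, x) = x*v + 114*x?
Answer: 1991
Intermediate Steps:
u(v, x) = 114*x + v*x (u(v, x) = v*x + 114*x = 114*x + v*x)
1991 - u(1/(-212/(-157) + 33), 0) = 1991 - 0*(114 + 1/(-212/(-157) + 33)) = 1991 - 0*(114 + 1/(-212*(-1/157) + 33)) = 1991 - 0*(114 + 1/(212/157 + 33)) = 1991 - 0*(114 + 1/(5393/157)) = 1991 - 0*(114 + 157/5393) = 1991 - 0*614959/5393 = 1991 - 1*0 = 1991 + 0 = 1991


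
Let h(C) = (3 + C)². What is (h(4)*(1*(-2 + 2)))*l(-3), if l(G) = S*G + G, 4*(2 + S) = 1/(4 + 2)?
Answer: 0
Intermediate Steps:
S = -47/24 (S = -2 + 1/(4*(4 + 2)) = -2 + (¼)/6 = -2 + (¼)*(⅙) = -2 + 1/24 = -47/24 ≈ -1.9583)
l(G) = -23*G/24 (l(G) = -47*G/24 + G = -23*G/24)
(h(4)*(1*(-2 + 2)))*l(-3) = ((3 + 4)²*(1*(-2 + 2)))*(-23/24*(-3)) = (7²*(1*0))*(23/8) = (49*0)*(23/8) = 0*(23/8) = 0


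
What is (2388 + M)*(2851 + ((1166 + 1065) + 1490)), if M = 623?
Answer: 19788292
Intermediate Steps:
(2388 + M)*(2851 + ((1166 + 1065) + 1490)) = (2388 + 623)*(2851 + ((1166 + 1065) + 1490)) = 3011*(2851 + (2231 + 1490)) = 3011*(2851 + 3721) = 3011*6572 = 19788292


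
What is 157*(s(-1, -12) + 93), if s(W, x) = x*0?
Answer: 14601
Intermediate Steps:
s(W, x) = 0
157*(s(-1, -12) + 93) = 157*(0 + 93) = 157*93 = 14601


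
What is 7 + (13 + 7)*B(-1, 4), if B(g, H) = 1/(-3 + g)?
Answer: 2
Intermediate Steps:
7 + (13 + 7)*B(-1, 4) = 7 + (13 + 7)/(-3 - 1) = 7 + 20/(-4) = 7 + 20*(-1/4) = 7 - 5 = 2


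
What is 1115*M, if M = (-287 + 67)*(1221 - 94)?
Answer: -276453100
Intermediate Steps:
M = -247940 (M = -220*1127 = -247940)
1115*M = 1115*(-247940) = -276453100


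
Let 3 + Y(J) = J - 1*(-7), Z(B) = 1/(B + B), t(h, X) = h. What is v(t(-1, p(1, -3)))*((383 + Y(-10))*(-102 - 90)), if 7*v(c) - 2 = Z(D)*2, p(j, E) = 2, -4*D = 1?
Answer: 144768/7 ≈ 20681.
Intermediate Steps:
D = -¼ (D = -¼*1 = -¼ ≈ -0.25000)
Z(B) = 1/(2*B)
Y(J) = 4 + J (Y(J) = -3 + (J - 1*(-7)) = -3 + (J + 7) = -3 + (7 + J) = 4 + J)
v(c) = -2/7 (v(c) = 2/7 + ((1/(2*(-¼)))*2)/7 = 2/7 + (((½)*(-4))*2)/7 = 2/7 + (-2*2)/7 = 2/7 + (⅐)*(-4) = 2/7 - 4/7 = -2/7)
v(t(-1, p(1, -3)))*((383 + Y(-10))*(-102 - 90)) = -2*(383 + (4 - 10))*(-102 - 90)/7 = -2*(383 - 6)*(-192)/7 = -754*(-192)/7 = -2/7*(-72384) = 144768/7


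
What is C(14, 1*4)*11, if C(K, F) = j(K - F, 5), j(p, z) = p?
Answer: 110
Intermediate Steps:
C(K, F) = K - F
C(14, 1*4)*11 = (14 - 4)*11 = 10*11 = 110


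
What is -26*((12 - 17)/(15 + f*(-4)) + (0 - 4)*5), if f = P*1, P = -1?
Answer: 10010/19 ≈ 526.84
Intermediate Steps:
f = -1 (f = -1*1 = -1)
-26*((12 - 17)/(15 + f*(-4)) + (0 - 4)*5) = -26*((12 - 17)/(15 - 1*(-4)) + (0 - 4)*5) = -26*(-5/(15 + 4) - 4*5) = -26*(-5/19 - 20) = -26*(-385/19) = 10010/19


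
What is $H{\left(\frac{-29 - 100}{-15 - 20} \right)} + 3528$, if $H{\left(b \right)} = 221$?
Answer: $3749$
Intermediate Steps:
$H{\left(\frac{-29 - 100}{-15 - 20} \right)} + 3528 = 221 + 3528 = 3749$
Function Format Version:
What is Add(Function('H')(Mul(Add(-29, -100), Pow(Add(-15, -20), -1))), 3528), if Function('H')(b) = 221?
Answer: 3749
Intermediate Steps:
Add(Function('H')(Mul(Add(-29, -100), Pow(Add(-15, -20), -1))), 3528) = Add(221, 3528) = 3749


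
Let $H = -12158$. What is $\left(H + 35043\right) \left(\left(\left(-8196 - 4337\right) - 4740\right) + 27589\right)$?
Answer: $236081660$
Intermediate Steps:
$\left(H + 35043\right) \left(\left(\left(-8196 - 4337\right) - 4740\right) + 27589\right) = \left(-12158 + 35043\right) \left(\left(\left(-8196 - 4337\right) - 4740\right) + 27589\right) = 22885 \left(\left(-12533 - 4740\right) + 27589\right) = 22885 \left(-17273 + 27589\right) = 22885 \cdot 10316 = 236081660$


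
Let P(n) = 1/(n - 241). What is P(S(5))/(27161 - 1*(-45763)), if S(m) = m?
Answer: -1/17210064 ≈ -5.8106e-8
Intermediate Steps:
P(n) = 1/(-241 + n)
P(S(5))/(27161 - 1*(-45763)) = 1/((-241 + 5)*(27161 - 1*(-45763))) = 1/((-236)*(27161 + 45763)) = -1/236/72924 = -1/236*1/72924 = -1/17210064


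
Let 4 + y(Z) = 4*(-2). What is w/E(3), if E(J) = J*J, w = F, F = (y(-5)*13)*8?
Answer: -416/3 ≈ -138.67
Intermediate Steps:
y(Z) = -12 (y(Z) = -4 + 4*(-2) = -4 - 8 = -12)
F = -1248 (F = -12*13*8 = -156*8 = -1248)
w = -1248
E(J) = J**2
w/E(3) = -1248/(3**2) = -1248/9 = -1248*1/9 = -416/3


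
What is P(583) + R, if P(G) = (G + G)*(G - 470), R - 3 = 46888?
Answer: 178649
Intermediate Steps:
R = 46891 (R = 3 + 46888 = 46891)
P(G) = 2*G*(-470 + G) (P(G) = (2*G)*(-470 + G) = 2*G*(-470 + G))
P(583) + R = 2*583*(-470 + 583) + 46891 = 2*583*113 + 46891 = 131758 + 46891 = 178649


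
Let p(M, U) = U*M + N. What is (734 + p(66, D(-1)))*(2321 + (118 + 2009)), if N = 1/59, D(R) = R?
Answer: 175309024/59 ≈ 2.9713e+6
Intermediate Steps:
N = 1/59 ≈ 0.016949
p(M, U) = 1/59 + M*U (p(M, U) = U*M + 1/59 = M*U + 1/59 = 1/59 + M*U)
(734 + p(66, D(-1)))*(2321 + (118 + 2009)) = (734 + (1/59 + 66*(-1)))*(2321 + (118 + 2009)) = (734 + (1/59 - 66))*(2321 + 2127) = (734 - 3893/59)*4448 = (39413/59)*4448 = 175309024/59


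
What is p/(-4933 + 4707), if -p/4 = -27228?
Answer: -54456/113 ≈ -481.91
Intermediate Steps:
p = 108912 (p = -4*(-27228) = 108912)
p/(-4933 + 4707) = 108912/(-4933 + 4707) = 108912/(-226) = 108912*(-1/226) = -54456/113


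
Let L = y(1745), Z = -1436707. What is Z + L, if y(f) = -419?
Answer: -1437126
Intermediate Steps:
L = -419
Z + L = -1436707 - 419 = -1437126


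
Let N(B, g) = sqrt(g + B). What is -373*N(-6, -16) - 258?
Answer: -258 - 373*I*sqrt(22) ≈ -258.0 - 1749.5*I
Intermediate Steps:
N(B, g) = sqrt(B + g)
-373*N(-6, -16) - 258 = -373*sqrt(-6 - 16) - 258 = -373*I*sqrt(22) - 258 = -258 - 373*I*sqrt(22)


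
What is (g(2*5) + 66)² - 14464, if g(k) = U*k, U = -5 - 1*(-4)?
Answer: -11328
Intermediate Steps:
U = -1 (U = -5 + 4 = -1)
g(k) = -k
(g(2*5) + 66)² - 14464 = (-2*5 + 66)² - 14464 = (-1*10 + 66)² - 14464 = (-10 + 66)² - 14464 = 56² - 14464 = 3136 - 14464 = -11328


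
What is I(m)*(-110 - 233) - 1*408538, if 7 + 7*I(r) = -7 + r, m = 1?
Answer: -407901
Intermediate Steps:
I(r) = -2 + r/7 (I(r) = -1 + (-7 + r)/7 = -1 + (-1 + r/7) = -2 + r/7)
I(m)*(-110 - 233) - 1*408538 = (-2 + (1/7)*1)*(-110 - 233) - 1*408538 = (-2 + 1/7)*(-343) - 408538 = -13/7*(-343) - 408538 = 637 - 408538 = -407901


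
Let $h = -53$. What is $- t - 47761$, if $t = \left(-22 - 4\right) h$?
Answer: $-49139$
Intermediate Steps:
$t = 1378$ ($t = \left(-22 - 4\right) \left(-53\right) = \left(-26\right) \left(-53\right) = 1378$)
$- t - 47761 = \left(-1\right) 1378 - 47761 = -1378 - 47761 = -49139$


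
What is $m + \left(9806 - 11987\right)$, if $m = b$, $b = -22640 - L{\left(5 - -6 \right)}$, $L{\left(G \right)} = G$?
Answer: $-24832$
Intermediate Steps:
$b = -22651$ ($b = -22640 - \left(5 - -6\right) = -22640 - \left(5 + 6\right) = -22640 - 11 = -22651$)
$m = -22651$
$m + \left(9806 - 11987\right) = -22651 + \left(9806 - 11987\right) = -22651 - 2181 = -24832$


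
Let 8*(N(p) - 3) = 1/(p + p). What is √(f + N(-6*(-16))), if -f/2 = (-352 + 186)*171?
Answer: √523238406/96 ≈ 238.28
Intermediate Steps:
N(p) = 3 + 1/(16*p) (N(p) = 3 + 1/(8*(p + p)) = 3 + 1/(8*((2*p))) = 3 + (1/(2*p))/8 = 3 + 1/(16*p))
f = 56772 (f = -2*(-352 + 186)*171 = -(-332)*171 = -2*(-28386) = 56772)
√(f + N(-6*(-16))) = √(56772 + (3 + 1/(16*((-6*(-16)))))) = √(56772 + (3 + (1/16)/96)) = √(56772 + (3 + (1/16)*(1/96))) = √(56772 + (3 + 1/1536)) = √(56772 + 4609/1536) = √(87206401/1536) = √523238406/96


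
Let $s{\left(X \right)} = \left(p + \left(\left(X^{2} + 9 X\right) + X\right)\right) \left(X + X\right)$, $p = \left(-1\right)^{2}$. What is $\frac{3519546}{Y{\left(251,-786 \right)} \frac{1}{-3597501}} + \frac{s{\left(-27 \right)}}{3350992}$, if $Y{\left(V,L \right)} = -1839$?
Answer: $\frac{1767867526265663703}{256769762} \approx 6.885 \cdot 10^{9}$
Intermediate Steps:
$p = 1$
$s{\left(X \right)} = 2 X \left(1 + X^{2} + 10 X\right)$ ($s{\left(X \right)} = \left(1 + \left(\left(X^{2} + 9 X\right) + X\right)\right) \left(X + X\right) = \left(1 + \left(X^{2} + 10 X\right)\right) 2 X = \left(1 + X^{2} + 10 X\right) 2 X = 2 X \left(1 + X^{2} + 10 X\right)$)
$\frac{3519546}{Y{\left(251,-786 \right)} \frac{1}{-3597501}} + \frac{s{\left(-27 \right)}}{3350992} = \frac{3519546}{\left(-1839\right) \frac{1}{-3597501}} + \frac{2 \left(-27\right) \left(1 + \left(-27\right)^{2} + 10 \left(-27\right)\right)}{3350992} = \frac{3519546}{\left(-1839\right) \left(- \frac{1}{3597501}\right)} + 2 \left(-27\right) \left(1 + 729 - 270\right) \frac{1}{3350992} = \frac{3519546}{\frac{613}{1199167}} + 2 \left(-27\right) 460 \cdot \frac{1}{3350992} = 3519546 \cdot \frac{1199167}{613} - \frac{3105}{418874} = \frac{4220523418182}{613} - \frac{3105}{418874} = \frac{1767867526265663703}{256769762}$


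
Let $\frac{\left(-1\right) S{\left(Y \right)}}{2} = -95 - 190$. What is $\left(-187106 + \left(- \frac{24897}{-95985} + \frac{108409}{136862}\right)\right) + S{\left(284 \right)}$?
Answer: $- \frac{816817828210147}{4378899690} \approx -1.8654 \cdot 10^{5}$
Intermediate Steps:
$S{\left(Y \right)} = 570$ ($S{\left(Y \right)} = - 2 \left(-95 - 190\right) = \left(-2\right) \left(-285\right) = 570$)
$\left(-187106 + \left(- \frac{24897}{-95985} + \frac{108409}{136862}\right)\right) + S{\left(284 \right)} = \left(-187106 + \left(- \frac{24897}{-95985} + \frac{108409}{136862}\right)\right) + 570 = \left(-187106 + \left(\left(-24897\right) \left(- \frac{1}{95985}\right) + 108409 \cdot \frac{1}{136862}\right)\right) + 570 = \left(-187106 + \left(\frac{8299}{31995} + \frac{108409}{136862}\right)\right) + 570 = \left(-187106 + \frac{4604363693}{4378899690}\right) + 570 = - \frac{819313801033447}{4378899690} + 570 = - \frac{816817828210147}{4378899690}$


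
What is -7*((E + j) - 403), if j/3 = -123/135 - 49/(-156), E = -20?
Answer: 2319359/780 ≈ 2973.5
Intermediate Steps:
j = -1397/780 (j = 3*(-123/135 - 49/(-156)) = 3*(-123*1/135 - 49*(-1/156)) = 3*(-41/45 + 49/156) = 3*(-1397/2340) = -1397/780 ≈ -1.7910)
-7*((E + j) - 403) = -7*((-20 - 1397/780) - 403) = -7*(-16997/780 - 403) = -7*(-331337/780) = 2319359/780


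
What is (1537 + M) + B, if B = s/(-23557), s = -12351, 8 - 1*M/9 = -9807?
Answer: 2117127055/23557 ≈ 89873.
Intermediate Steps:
M = 88335 (M = 72 - 9*(-9807) = 72 + 88263 = 88335)
B = 12351/23557 (B = -12351/(-23557) = -12351*(-1/23557) = 12351/23557 ≈ 0.52430)
(1537 + M) + B = (1537 + 88335) + 12351/23557 = 89872 + 12351/23557 = 2117127055/23557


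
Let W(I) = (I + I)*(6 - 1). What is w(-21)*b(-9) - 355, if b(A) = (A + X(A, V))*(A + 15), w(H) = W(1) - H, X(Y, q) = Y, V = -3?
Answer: -3703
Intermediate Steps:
W(I) = 10*I (W(I) = (2*I)*5 = 10*I)
w(H) = 10 - H (w(H) = 10*1 - H = 10 - H)
b(A) = 2*A*(15 + A) (b(A) = (A + A)*(A + 15) = (2*A)*(15 + A) = 2*A*(15 + A))
w(-21)*b(-9) - 355 = (10 - 1*(-21))*(2*(-9)*(15 - 9)) - 355 = (10 + 21)*(2*(-9)*6) - 355 = 31*(-108) - 355 = -3348 - 355 = -3703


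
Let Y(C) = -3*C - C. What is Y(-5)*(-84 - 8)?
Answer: -1840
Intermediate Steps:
Y(C) = -4*C
Y(-5)*(-84 - 8) = (-4*(-5))*(-84 - 8) = 20*(-92) = -1840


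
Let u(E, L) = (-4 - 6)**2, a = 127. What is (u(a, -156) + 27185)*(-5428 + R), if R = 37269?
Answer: 868781685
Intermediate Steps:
u(E, L) = 100 (u(E, L) = (-10)**2 = 100)
(u(a, -156) + 27185)*(-5428 + R) = (100 + 27185)*(-5428 + 37269) = 27285*31841 = 868781685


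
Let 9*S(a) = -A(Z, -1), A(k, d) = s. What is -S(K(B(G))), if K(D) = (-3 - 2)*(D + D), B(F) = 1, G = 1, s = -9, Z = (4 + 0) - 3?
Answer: -1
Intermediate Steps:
Z = 1 (Z = 4 - 3 = 1)
A(k, d) = -9
K(D) = -10*D
S(a) = 1 (S(a) = (-1*(-9))/9 = (⅑)*9 = 1)
-S(K(B(G))) = -1*1 = -1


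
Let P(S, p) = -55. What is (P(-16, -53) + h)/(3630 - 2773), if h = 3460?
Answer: 3405/857 ≈ 3.9732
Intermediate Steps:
(P(-16, -53) + h)/(3630 - 2773) = (-55 + 3460)/(3630 - 2773) = 3405/857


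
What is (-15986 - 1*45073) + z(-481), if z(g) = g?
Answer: -61540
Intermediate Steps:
(-15986 - 1*45073) + z(-481) = (-15986 - 1*45073) - 481 = (-15986 - 45073) - 481 = -61059 - 481 = -61540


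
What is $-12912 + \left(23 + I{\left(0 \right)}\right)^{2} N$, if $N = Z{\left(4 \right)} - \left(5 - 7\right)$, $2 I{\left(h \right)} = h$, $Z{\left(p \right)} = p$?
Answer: $-9738$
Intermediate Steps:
$I{\left(h \right)} = \frac{h}{2}$
$N = 6$ ($N = 4 - \left(5 - 7\right) = 4 - -2 = 4 + 2 = 6$)
$-12912 + \left(23 + I{\left(0 \right)}\right)^{2} N = -12912 + \left(23 + \frac{1}{2} \cdot 0\right)^{2} \cdot 6 = -12912 + \left(23 + 0\right)^{2} \cdot 6 = -12912 + 23^{2} \cdot 6 = -12912 + 529 \cdot 6 = -12912 + 3174 = -9738$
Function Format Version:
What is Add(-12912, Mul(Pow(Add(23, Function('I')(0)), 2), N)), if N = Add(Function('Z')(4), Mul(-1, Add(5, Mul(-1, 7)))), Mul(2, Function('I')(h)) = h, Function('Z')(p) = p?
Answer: -9738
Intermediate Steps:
Function('I')(h) = Mul(Rational(1, 2), h)
N = 6 (N = Add(4, Mul(-1, Add(5, Mul(-1, 7)))) = Add(4, Mul(-1, Add(5, -7))) = Add(4, Mul(-1, -2)) = Add(4, 2) = 6)
Add(-12912, Mul(Pow(Add(23, Function('I')(0)), 2), N)) = Add(-12912, Mul(Pow(Add(23, Mul(Rational(1, 2), 0)), 2), 6)) = Add(-12912, Mul(Pow(Add(23, 0), 2), 6)) = Add(-12912, Mul(Pow(23, 2), 6)) = Add(-12912, Mul(529, 6)) = Add(-12912, 3174) = -9738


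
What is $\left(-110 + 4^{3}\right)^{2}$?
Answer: $2116$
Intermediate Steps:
$\left(-110 + 4^{3}\right)^{2} = \left(-110 + 64\right)^{2} = \left(-46\right)^{2} = 2116$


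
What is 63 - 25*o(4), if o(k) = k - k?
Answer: 63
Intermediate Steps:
o(k) = 0
63 - 25*o(4) = 63 - 25*0 = 63 + 0 = 63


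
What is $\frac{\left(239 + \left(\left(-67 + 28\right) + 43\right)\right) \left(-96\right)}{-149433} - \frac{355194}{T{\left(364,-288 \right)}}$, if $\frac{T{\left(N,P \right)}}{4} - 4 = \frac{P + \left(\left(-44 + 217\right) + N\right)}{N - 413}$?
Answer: $\frac{433468748439}{5279966} \approx 82097.0$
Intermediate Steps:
$T{\left(N,P \right)} = 16 + \frac{4 \left(173 + N + P\right)}{-413 + N}$ ($T{\left(N,P \right)} = 16 + 4 \frac{P + \left(\left(-44 + 217\right) + N\right)}{N - 413} = 16 + 4 \frac{P + \left(173 + N\right)}{-413 + N} = 16 + 4 \frac{173 + N + P}{-413 + N} = 16 + \frac{4 \left(173 + N + P\right)}{-413 + N}$)
$\frac{\left(239 + \left(\left(-67 + 28\right) + 43\right)\right) \left(-96\right)}{-149433} - \frac{355194}{T{\left(364,-288 \right)}} = \frac{\left(239 + \left(\left(-67 + 28\right) + 43\right)\right) \left(-96\right)}{-149433} - \frac{355194}{4 \frac{1}{-413 + 364} \left(-1479 - 288 + 5 \cdot 364\right)} = \left(239 + \left(-39 + 43\right)\right) \left(-96\right) \left(- \frac{1}{149433}\right) - \frac{355194}{4 \frac{1}{-49} \left(-1479 - 288 + 1820\right)} = \left(239 + 4\right) \left(-96\right) \left(- \frac{1}{149433}\right) - \frac{355194}{4 \left(- \frac{1}{49}\right) 53} = 243 \left(-96\right) \left(- \frac{1}{149433}\right) - \frac{355194}{- \frac{212}{49}} = \left(-23328\right) \left(- \frac{1}{149433}\right) - - \frac{8702253}{106} = \frac{7776}{49811} + \frac{8702253}{106} = \frac{433468748439}{5279966}$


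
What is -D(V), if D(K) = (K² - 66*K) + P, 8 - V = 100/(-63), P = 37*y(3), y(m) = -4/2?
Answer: 2440322/3969 ≈ 614.85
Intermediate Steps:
y(m) = -2 (y(m) = -4*½ = -2)
P = -74 (P = 37*(-2) = -74)
V = 604/63 (V = 8 - 100/(-63) = 8 - 100*(-1)/63 = 8 - 1*(-100/63) = 8 + 100/63 = 604/63 ≈ 9.5873)
D(K) = -74 + K² - 66*K (D(K) = (K² - 66*K) - 74 = -74 + K² - 66*K)
-D(V) = -(-74 + (604/63)² - 66*604/63) = -(-74 + 364816/3969 - 13288/21) = -1*(-2440322/3969) = 2440322/3969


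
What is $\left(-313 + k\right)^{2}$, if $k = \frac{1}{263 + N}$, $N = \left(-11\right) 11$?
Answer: $\frac{1975358025}{20164} \approx 97965.0$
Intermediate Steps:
$N = -121$
$k = \frac{1}{142}$ ($k = \frac{1}{263 - 121} = \frac{1}{142} \approx 0.0070423$)
$\left(-313 + k\right)^{2} = \left(-313 + \frac{1}{142}\right)^{2} = \left(- \frac{44445}{142}\right)^{2} = \frac{1975358025}{20164}$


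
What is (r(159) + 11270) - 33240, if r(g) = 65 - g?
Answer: -22064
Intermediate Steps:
(r(159) + 11270) - 33240 = ((65 - 1*159) + 11270) - 33240 = ((65 - 159) + 11270) - 33240 = (-94 + 11270) - 33240 = 11176 - 33240 = -22064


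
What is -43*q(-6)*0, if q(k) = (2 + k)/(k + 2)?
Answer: 0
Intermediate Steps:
q(k) = 1 (q(k) = (2 + k)/(2 + k) = 1)
-43*q(-6)*0 = -43*1*0 = -43*0 = 0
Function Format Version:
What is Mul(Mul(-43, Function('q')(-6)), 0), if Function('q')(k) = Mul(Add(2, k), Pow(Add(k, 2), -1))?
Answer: 0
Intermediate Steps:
Function('q')(k) = 1 (Function('q')(k) = Mul(Add(2, k), Pow(Add(2, k), -1)) = 1)
Mul(Mul(-43, Function('q')(-6)), 0) = Mul(Mul(-43, 1), 0) = Mul(-43, 0) = 0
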